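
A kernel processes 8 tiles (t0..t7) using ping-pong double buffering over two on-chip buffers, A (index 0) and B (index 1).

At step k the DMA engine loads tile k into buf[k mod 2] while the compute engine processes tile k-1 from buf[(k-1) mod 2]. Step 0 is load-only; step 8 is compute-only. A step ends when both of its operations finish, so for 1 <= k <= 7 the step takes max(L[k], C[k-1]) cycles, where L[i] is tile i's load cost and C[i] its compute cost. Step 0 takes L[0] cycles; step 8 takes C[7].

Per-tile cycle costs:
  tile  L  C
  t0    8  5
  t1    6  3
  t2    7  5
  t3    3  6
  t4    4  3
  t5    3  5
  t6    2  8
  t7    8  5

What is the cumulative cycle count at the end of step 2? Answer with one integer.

end_cycle[2] = 21

step 0: L[0]=8 → dur=8, Σ=8 | A=load:t0 B=idle [load-only]
step 1: L[1]=6 C[0]=5 → dur=6, Σ=14 | A=compute:t0 B=load:t1 [load-bound]
step 2: L[2]=7 C[1]=3 → dur=7, Σ=21 | A=load:t2 B=compute:t1 [load-bound]
step 3: L[3]=3 C[2]=5 → dur=5, Σ=26 | A=compute:t2 B=load:t3 [compute-bound]
step 4: L[4]=4 C[3]=6 → dur=6, Σ=32 | A=load:t4 B=compute:t3 [compute-bound]
step 5: L[5]=3 C[4]=3 → dur=3, Σ=35 | A=compute:t4 B=load:t5 [tied]
step 6: L[6]=2 C[5]=5 → dur=5, Σ=40 | A=load:t6 B=compute:t5 [compute-bound]
step 7: L[7]=8 C[6]=8 → dur=8, Σ=48 | A=compute:t6 B=load:t7 [tied]
step 8: C[7]=5 → dur=5, Σ=53 | A=idle B=compute:t7 [compute-only]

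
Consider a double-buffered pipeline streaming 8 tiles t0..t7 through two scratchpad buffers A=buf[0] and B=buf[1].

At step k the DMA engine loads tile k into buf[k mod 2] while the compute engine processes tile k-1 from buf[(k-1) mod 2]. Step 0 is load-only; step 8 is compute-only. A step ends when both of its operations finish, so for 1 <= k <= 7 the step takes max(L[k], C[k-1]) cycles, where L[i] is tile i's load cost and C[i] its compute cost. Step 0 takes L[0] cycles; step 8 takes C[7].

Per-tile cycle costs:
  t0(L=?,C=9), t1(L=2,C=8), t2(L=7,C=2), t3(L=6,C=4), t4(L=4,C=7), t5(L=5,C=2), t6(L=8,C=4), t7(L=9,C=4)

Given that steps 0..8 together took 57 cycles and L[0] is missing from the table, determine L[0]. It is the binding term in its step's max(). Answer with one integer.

step 0 → dur = L[0]=? = L[0]  (unknown; binding)
step 1 → dur = max(L[1]=2, C[0]=9) = 9
step 2 → dur = max(L[2]=7, C[1]=8) = 8
step 3 → dur = max(L[3]=6, C[2]=2) = 6
step 4 → dur = max(L[4]=4, C[3]=4) = 4
step 5 → dur = max(L[5]=5, C[4]=7) = 7
step 6 → dur = max(L[6]=8, C[5]=2) = 8
step 7 → dur = max(L[7]=9, C[6]=4) = 9
step 8 → dur = C[7]=4 = 4
sum of known step durations = 55
dur[0] = total - known = 57 - 55 = 2
L[0] is the binding max in step 0, so L[0] = dur[0] = 2

L[0] = 2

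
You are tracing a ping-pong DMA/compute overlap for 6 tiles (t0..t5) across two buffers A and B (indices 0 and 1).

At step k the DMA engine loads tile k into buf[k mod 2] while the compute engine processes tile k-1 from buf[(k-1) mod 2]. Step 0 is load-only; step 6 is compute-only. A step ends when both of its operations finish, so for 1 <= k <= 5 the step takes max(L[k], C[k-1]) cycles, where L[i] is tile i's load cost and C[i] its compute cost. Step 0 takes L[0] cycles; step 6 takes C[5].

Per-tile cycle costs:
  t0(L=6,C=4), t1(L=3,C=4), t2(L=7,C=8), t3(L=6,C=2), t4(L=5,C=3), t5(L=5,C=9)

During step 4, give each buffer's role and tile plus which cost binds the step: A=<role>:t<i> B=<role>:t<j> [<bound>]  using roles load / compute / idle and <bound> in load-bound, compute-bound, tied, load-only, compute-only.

[0] DMA t0→A (6c) ∥ CU idle ⇒ 6c, clock 6
[1] DMA t1→B (3c) ∥ CU A:t0 (4c) ⇒ 4c, clock 10
[2] DMA t2→A (7c) ∥ CU B:t1 (4c) ⇒ 7c, clock 17
[3] DMA t3→B (6c) ∥ CU A:t2 (8c) ⇒ 8c, clock 25
[4] DMA t4→A (5c) ∥ CU B:t3 (2c) ⇒ 5c, clock 30
[5] DMA t5→B (5c) ∥ CU A:t4 (3c) ⇒ 5c, clock 35
[6] DMA idle ∥ CU B:t5 (9c) ⇒ 9c, clock 44

step 4: A=load:t4 B=compute:t3 [load-bound]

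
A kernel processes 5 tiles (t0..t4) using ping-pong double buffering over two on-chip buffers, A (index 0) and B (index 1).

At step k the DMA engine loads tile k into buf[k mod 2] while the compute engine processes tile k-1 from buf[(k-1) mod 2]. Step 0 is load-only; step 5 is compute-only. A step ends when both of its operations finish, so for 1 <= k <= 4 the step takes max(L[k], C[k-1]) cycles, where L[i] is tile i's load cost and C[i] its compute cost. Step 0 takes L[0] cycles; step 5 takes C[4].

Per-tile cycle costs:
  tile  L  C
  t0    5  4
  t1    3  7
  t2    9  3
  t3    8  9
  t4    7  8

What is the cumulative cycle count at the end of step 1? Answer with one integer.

end_cycle[1] = 9

  0. 5=5c; end=5; A:t0 B:-
  1. max(3,4)=4c; end=9; A:t0 B:t1
  2. max(9,7)=9c; end=18; A:t2 B:t1
  3. max(8,3)=8c; end=26; A:t2 B:t3
  4. max(7,9)=9c; end=35; A:t4 B:t3
  5. 8=8c; end=43; A:t4 B:t3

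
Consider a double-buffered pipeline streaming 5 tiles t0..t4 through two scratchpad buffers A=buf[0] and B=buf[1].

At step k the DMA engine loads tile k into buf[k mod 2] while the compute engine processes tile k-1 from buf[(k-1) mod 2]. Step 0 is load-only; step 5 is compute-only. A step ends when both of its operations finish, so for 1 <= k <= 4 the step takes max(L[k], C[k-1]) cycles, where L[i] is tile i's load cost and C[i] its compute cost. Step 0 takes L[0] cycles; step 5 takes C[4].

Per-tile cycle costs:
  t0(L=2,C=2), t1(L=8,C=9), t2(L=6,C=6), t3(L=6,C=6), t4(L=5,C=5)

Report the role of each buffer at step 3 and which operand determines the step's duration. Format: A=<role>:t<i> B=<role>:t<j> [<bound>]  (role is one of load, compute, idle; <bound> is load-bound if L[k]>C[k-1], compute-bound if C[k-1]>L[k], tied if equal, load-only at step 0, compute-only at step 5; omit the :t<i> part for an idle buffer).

step 3: A=compute:t2 B=load:t3 [tied]

[0] DMA t0→A (2c) ∥ CU idle ⇒ 2c, clock 2
[1] DMA t1→B (8c) ∥ CU A:t0 (2c) ⇒ 8c, clock 10
[2] DMA t2→A (6c) ∥ CU B:t1 (9c) ⇒ 9c, clock 19
[3] DMA t3→B (6c) ∥ CU A:t2 (6c) ⇒ 6c, clock 25
[4] DMA t4→A (5c) ∥ CU B:t3 (6c) ⇒ 6c, clock 31
[5] DMA idle ∥ CU A:t4 (5c) ⇒ 5c, clock 36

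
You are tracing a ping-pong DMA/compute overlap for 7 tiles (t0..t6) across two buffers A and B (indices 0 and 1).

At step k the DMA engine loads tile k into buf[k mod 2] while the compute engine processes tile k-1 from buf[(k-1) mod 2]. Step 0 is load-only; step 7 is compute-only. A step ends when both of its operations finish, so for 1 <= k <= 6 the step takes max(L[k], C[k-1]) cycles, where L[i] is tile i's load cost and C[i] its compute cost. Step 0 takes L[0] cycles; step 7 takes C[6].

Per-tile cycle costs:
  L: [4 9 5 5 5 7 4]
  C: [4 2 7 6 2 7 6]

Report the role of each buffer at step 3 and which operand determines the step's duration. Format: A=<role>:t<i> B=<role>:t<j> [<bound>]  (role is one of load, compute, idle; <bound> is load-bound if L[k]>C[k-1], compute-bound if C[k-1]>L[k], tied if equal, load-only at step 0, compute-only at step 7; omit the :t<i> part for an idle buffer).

step 3: A=compute:t2 B=load:t3 [compute-bound]

[0] DMA t0→A (4c) ∥ CU idle ⇒ 4c, clock 4
[1] DMA t1→B (9c) ∥ CU A:t0 (4c) ⇒ 9c, clock 13
[2] DMA t2→A (5c) ∥ CU B:t1 (2c) ⇒ 5c, clock 18
[3] DMA t3→B (5c) ∥ CU A:t2 (7c) ⇒ 7c, clock 25
[4] DMA t4→A (5c) ∥ CU B:t3 (6c) ⇒ 6c, clock 31
[5] DMA t5→B (7c) ∥ CU A:t4 (2c) ⇒ 7c, clock 38
[6] DMA t6→A (4c) ∥ CU B:t5 (7c) ⇒ 7c, clock 45
[7] DMA idle ∥ CU A:t6 (6c) ⇒ 6c, clock 51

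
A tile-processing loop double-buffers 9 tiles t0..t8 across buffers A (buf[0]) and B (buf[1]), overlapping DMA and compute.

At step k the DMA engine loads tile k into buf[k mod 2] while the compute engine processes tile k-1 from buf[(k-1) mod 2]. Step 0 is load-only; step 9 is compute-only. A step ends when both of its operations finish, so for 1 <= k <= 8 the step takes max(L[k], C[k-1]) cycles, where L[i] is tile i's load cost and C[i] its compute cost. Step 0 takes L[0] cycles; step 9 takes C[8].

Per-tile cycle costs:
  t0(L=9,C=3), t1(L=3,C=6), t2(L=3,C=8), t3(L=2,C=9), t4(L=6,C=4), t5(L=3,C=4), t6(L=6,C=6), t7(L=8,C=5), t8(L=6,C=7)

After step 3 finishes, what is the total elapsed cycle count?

  0. 9=9c; end=9; A:t0 B:-
  1. max(3,3)=3c; end=12; A:t0 B:t1
  2. max(3,6)=6c; end=18; A:t2 B:t1
  3. max(2,8)=8c; end=26; A:t2 B:t3
  4. max(6,9)=9c; end=35; A:t4 B:t3
  5. max(3,4)=4c; end=39; A:t4 B:t5
  6. max(6,4)=6c; end=45; A:t6 B:t5
  7. max(8,6)=8c; end=53; A:t6 B:t7
  8. max(6,5)=6c; end=59; A:t8 B:t7
  9. 7=7c; end=66; A:t8 B:t7

end_cycle[3] = 26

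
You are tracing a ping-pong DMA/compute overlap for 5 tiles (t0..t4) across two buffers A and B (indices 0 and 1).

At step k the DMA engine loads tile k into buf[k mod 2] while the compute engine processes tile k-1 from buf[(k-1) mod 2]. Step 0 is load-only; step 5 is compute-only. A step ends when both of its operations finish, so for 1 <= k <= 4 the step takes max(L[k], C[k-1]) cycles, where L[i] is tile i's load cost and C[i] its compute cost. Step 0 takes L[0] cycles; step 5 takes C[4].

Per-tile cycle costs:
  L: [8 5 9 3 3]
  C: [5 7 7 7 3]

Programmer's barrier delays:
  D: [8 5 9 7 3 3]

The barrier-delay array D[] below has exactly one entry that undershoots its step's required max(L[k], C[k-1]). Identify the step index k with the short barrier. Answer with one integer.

hazard at step 4

k=0 barrier L[0]=8→8c, D[0]=8 ok
k=1 barrier max(L[1]=5,C[0]=5)→5c, D[1]=5 ok
k=2 barrier max(L[2]=9,C[1]=7)→9c, D[2]=9 ok
k=3 barrier max(L[3]=3,C[2]=7)→7c, D[3]=7 ok
k=4 barrier max(L[4]=3,C[3]=7)→7c, D[4]=3 SHORT
k=5 barrier C[4]=3→3c, D[5]=3 ok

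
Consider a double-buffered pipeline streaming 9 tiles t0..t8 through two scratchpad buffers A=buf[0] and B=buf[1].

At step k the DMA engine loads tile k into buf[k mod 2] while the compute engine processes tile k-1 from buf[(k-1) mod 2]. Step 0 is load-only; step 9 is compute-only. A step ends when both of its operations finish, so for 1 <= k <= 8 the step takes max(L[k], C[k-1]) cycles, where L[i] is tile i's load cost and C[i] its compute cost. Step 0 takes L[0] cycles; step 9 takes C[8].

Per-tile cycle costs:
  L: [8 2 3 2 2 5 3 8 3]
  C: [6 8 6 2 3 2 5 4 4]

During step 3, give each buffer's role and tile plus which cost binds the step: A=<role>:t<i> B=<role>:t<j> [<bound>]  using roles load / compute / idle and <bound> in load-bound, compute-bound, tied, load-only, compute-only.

[0] DMA t0→A (8c) ∥ CU idle ⇒ 8c, clock 8
[1] DMA t1→B (2c) ∥ CU A:t0 (6c) ⇒ 6c, clock 14
[2] DMA t2→A (3c) ∥ CU B:t1 (8c) ⇒ 8c, clock 22
[3] DMA t3→B (2c) ∥ CU A:t2 (6c) ⇒ 6c, clock 28
[4] DMA t4→A (2c) ∥ CU B:t3 (2c) ⇒ 2c, clock 30
[5] DMA t5→B (5c) ∥ CU A:t4 (3c) ⇒ 5c, clock 35
[6] DMA t6→A (3c) ∥ CU B:t5 (2c) ⇒ 3c, clock 38
[7] DMA t7→B (8c) ∥ CU A:t6 (5c) ⇒ 8c, clock 46
[8] DMA t8→A (3c) ∥ CU B:t7 (4c) ⇒ 4c, clock 50
[9] DMA idle ∥ CU A:t8 (4c) ⇒ 4c, clock 54

step 3: A=compute:t2 B=load:t3 [compute-bound]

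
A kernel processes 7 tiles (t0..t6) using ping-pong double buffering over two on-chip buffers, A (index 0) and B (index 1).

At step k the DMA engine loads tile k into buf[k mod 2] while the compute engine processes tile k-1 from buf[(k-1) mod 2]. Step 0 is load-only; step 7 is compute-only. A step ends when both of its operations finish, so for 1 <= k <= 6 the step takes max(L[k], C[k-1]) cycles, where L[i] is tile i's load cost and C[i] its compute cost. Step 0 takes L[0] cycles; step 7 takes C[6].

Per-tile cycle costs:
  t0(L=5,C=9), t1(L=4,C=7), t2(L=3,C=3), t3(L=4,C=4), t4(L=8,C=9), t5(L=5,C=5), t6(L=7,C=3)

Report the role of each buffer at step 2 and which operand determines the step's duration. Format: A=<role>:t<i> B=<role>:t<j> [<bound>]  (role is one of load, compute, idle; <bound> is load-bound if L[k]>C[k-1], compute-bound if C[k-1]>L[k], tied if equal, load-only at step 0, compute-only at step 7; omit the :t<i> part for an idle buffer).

step 2: A=load:t2 B=compute:t1 [compute-bound]

step 0: L[0]=5 → dur=5, Σ=5 | A=load:t0 B=idle [load-only]
step 1: L[1]=4 C[0]=9 → dur=9, Σ=14 | A=compute:t0 B=load:t1 [compute-bound]
step 2: L[2]=3 C[1]=7 → dur=7, Σ=21 | A=load:t2 B=compute:t1 [compute-bound]
step 3: L[3]=4 C[2]=3 → dur=4, Σ=25 | A=compute:t2 B=load:t3 [load-bound]
step 4: L[4]=8 C[3]=4 → dur=8, Σ=33 | A=load:t4 B=compute:t3 [load-bound]
step 5: L[5]=5 C[4]=9 → dur=9, Σ=42 | A=compute:t4 B=load:t5 [compute-bound]
step 6: L[6]=7 C[5]=5 → dur=7, Σ=49 | A=load:t6 B=compute:t5 [load-bound]
step 7: C[6]=3 → dur=3, Σ=52 | A=compute:t6 B=idle [compute-only]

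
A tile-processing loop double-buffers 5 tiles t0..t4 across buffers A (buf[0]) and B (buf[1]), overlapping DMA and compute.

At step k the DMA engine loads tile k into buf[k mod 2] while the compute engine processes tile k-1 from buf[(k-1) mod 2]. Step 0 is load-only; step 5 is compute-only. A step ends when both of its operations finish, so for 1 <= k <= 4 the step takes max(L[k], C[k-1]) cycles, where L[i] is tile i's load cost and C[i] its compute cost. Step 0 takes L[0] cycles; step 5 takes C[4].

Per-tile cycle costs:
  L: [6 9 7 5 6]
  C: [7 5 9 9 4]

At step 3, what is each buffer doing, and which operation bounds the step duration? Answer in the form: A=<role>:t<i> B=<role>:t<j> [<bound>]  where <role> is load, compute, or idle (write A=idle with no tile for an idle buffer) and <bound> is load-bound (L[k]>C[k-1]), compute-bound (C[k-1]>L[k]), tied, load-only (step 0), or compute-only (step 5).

step 0: L[0]=6 → dur=6, Σ=6 | A=load:t0 B=idle [load-only]
step 1: L[1]=9 C[0]=7 → dur=9, Σ=15 | A=compute:t0 B=load:t1 [load-bound]
step 2: L[2]=7 C[1]=5 → dur=7, Σ=22 | A=load:t2 B=compute:t1 [load-bound]
step 3: L[3]=5 C[2]=9 → dur=9, Σ=31 | A=compute:t2 B=load:t3 [compute-bound]
step 4: L[4]=6 C[3]=9 → dur=9, Σ=40 | A=load:t4 B=compute:t3 [compute-bound]
step 5: C[4]=4 → dur=4, Σ=44 | A=compute:t4 B=idle [compute-only]

step 3: A=compute:t2 B=load:t3 [compute-bound]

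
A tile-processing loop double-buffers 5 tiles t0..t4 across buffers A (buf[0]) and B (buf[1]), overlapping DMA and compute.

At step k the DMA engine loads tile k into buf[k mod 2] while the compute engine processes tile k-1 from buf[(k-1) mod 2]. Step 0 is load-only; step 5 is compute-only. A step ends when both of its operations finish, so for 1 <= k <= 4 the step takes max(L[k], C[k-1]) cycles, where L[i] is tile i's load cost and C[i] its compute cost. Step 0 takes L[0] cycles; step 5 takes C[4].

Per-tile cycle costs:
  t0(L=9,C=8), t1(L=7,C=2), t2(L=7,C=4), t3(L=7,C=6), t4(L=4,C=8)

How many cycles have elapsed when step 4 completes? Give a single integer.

k=0 load=t0/9c comp=- wait=9 total=9
k=1 load=t1/7c comp=t0/8c wait=8 total=17
k=2 load=t2/7c comp=t1/2c wait=7 total=24
k=3 load=t3/7c comp=t2/4c wait=7 total=31
k=4 load=t4/4c comp=t3/6c wait=6 total=37
k=5 load=- comp=t4/8c wait=8 total=45

end_cycle[4] = 37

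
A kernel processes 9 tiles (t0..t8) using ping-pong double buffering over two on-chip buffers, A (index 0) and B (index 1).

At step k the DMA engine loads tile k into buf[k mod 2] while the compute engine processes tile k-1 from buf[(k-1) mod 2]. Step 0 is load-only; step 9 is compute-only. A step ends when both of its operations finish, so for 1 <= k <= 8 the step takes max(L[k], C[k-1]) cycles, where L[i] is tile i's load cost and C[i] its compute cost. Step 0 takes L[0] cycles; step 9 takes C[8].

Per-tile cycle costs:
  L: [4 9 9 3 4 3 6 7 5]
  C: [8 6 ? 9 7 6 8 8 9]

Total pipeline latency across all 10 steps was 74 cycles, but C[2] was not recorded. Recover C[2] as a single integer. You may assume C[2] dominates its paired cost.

step 0 | dur = L[0]=4 = 4
step 1 | dur = max(L[1]=9, C[0]=8) = 9
step 2 | dur = max(L[2]=9, C[1]=6) = 9
step 3 | dur = max(L[3]=3, C[2]=?) = C[2]  (unknown; binding)
step 4 | dur = max(L[4]=4, C[3]=9) = 9
step 5 | dur = max(L[5]=3, C[4]=7) = 7
step 6 | dur = max(L[6]=6, C[5]=6) = 6
step 7 | dur = max(L[7]=7, C[6]=8) = 8
step 8 | dur = max(L[8]=5, C[7]=8) = 8
step 9 | dur = C[8]=9 = 9
sum of known step durations = 69
dur[3] = total - known = 74 - 69 = 5
C[2] is the binding max in step 3, so C[2] = dur[3] = 5

C[2] = 5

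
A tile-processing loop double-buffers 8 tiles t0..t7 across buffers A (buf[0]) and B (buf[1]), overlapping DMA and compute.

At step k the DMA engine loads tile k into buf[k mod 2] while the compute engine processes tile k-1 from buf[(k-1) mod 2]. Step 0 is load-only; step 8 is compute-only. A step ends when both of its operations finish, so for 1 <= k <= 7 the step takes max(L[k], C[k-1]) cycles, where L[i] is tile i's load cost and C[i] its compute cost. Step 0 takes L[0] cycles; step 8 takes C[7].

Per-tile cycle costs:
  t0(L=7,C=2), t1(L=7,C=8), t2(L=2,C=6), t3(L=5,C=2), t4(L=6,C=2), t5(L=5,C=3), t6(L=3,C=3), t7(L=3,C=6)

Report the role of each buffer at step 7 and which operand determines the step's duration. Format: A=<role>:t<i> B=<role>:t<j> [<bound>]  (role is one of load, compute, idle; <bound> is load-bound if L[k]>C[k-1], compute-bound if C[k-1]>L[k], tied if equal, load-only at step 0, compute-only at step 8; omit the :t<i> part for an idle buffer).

step 7: A=compute:t6 B=load:t7 [tied]

[0] DMA t0→A (7c) ∥ CU idle ⇒ 7c, clock 7
[1] DMA t1→B (7c) ∥ CU A:t0 (2c) ⇒ 7c, clock 14
[2] DMA t2→A (2c) ∥ CU B:t1 (8c) ⇒ 8c, clock 22
[3] DMA t3→B (5c) ∥ CU A:t2 (6c) ⇒ 6c, clock 28
[4] DMA t4→A (6c) ∥ CU B:t3 (2c) ⇒ 6c, clock 34
[5] DMA t5→B (5c) ∥ CU A:t4 (2c) ⇒ 5c, clock 39
[6] DMA t6→A (3c) ∥ CU B:t5 (3c) ⇒ 3c, clock 42
[7] DMA t7→B (3c) ∥ CU A:t6 (3c) ⇒ 3c, clock 45
[8] DMA idle ∥ CU B:t7 (6c) ⇒ 6c, clock 51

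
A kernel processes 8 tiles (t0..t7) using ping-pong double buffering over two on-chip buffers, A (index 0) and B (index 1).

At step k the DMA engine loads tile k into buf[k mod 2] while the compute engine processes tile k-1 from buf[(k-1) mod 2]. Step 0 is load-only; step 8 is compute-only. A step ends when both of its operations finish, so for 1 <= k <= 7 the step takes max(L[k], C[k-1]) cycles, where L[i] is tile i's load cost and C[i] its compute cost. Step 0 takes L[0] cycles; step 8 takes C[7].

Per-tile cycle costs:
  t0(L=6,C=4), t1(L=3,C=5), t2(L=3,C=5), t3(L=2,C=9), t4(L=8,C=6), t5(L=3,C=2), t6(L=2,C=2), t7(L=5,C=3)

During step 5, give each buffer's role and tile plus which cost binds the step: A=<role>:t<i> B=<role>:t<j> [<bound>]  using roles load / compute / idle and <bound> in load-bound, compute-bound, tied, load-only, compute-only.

step 0: L[0]=6 → dur=6, Σ=6 | A=load:t0 B=idle [load-only]
step 1: L[1]=3 C[0]=4 → dur=4, Σ=10 | A=compute:t0 B=load:t1 [compute-bound]
step 2: L[2]=3 C[1]=5 → dur=5, Σ=15 | A=load:t2 B=compute:t1 [compute-bound]
step 3: L[3]=2 C[2]=5 → dur=5, Σ=20 | A=compute:t2 B=load:t3 [compute-bound]
step 4: L[4]=8 C[3]=9 → dur=9, Σ=29 | A=load:t4 B=compute:t3 [compute-bound]
step 5: L[5]=3 C[4]=6 → dur=6, Σ=35 | A=compute:t4 B=load:t5 [compute-bound]
step 6: L[6]=2 C[5]=2 → dur=2, Σ=37 | A=load:t6 B=compute:t5 [tied]
step 7: L[7]=5 C[6]=2 → dur=5, Σ=42 | A=compute:t6 B=load:t7 [load-bound]
step 8: C[7]=3 → dur=3, Σ=45 | A=idle B=compute:t7 [compute-only]

step 5: A=compute:t4 B=load:t5 [compute-bound]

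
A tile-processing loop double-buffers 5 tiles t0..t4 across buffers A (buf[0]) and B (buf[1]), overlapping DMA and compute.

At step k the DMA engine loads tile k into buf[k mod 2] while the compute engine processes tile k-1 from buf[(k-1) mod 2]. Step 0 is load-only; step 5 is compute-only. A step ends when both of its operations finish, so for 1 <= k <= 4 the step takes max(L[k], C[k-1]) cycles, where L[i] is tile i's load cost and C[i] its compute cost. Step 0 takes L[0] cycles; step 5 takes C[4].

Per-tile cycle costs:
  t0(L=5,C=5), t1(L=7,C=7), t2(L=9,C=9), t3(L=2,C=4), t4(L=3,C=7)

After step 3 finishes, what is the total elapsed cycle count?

step 0: L[0]=5 → dur=5, Σ=5 | A=load:t0 B=idle [load-only]
step 1: L[1]=7 C[0]=5 → dur=7, Σ=12 | A=compute:t0 B=load:t1 [load-bound]
step 2: L[2]=9 C[1]=7 → dur=9, Σ=21 | A=load:t2 B=compute:t1 [load-bound]
step 3: L[3]=2 C[2]=9 → dur=9, Σ=30 | A=compute:t2 B=load:t3 [compute-bound]
step 4: L[4]=3 C[3]=4 → dur=4, Σ=34 | A=load:t4 B=compute:t3 [compute-bound]
step 5: C[4]=7 → dur=7, Σ=41 | A=compute:t4 B=idle [compute-only]

end_cycle[3] = 30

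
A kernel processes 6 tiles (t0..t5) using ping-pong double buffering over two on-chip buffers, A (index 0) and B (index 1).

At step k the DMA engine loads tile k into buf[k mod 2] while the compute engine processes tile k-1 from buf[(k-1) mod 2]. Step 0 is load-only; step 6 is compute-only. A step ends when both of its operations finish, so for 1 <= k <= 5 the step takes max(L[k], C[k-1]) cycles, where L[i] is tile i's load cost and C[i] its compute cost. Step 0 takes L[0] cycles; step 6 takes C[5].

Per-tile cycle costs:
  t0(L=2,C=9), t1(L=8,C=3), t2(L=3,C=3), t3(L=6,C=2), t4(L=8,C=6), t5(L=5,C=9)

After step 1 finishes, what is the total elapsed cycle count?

end_cycle[1] = 11

step 0: L[0]=2 → dur=2, Σ=2 | A=load:t0 B=idle [load-only]
step 1: L[1]=8 C[0]=9 → dur=9, Σ=11 | A=compute:t0 B=load:t1 [compute-bound]
step 2: L[2]=3 C[1]=3 → dur=3, Σ=14 | A=load:t2 B=compute:t1 [tied]
step 3: L[3]=6 C[2]=3 → dur=6, Σ=20 | A=compute:t2 B=load:t3 [load-bound]
step 4: L[4]=8 C[3]=2 → dur=8, Σ=28 | A=load:t4 B=compute:t3 [load-bound]
step 5: L[5]=5 C[4]=6 → dur=6, Σ=34 | A=compute:t4 B=load:t5 [compute-bound]
step 6: C[5]=9 → dur=9, Σ=43 | A=idle B=compute:t5 [compute-only]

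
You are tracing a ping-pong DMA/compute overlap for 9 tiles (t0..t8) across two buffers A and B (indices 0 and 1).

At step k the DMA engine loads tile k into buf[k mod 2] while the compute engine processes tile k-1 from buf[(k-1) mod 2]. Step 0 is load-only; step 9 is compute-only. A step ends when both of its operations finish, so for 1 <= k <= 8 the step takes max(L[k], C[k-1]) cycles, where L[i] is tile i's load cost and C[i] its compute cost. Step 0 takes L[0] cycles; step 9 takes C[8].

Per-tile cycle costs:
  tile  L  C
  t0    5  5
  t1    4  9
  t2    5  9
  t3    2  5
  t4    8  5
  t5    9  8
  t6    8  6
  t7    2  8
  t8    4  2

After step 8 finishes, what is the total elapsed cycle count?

k=0 load=t0/5c comp=- wait=5 total=5
k=1 load=t1/4c comp=t0/5c wait=5 total=10
k=2 load=t2/5c comp=t1/9c wait=9 total=19
k=3 load=t3/2c comp=t2/9c wait=9 total=28
k=4 load=t4/8c comp=t3/5c wait=8 total=36
k=5 load=t5/9c comp=t4/5c wait=9 total=45
k=6 load=t6/8c comp=t5/8c wait=8 total=53
k=7 load=t7/2c comp=t6/6c wait=6 total=59
k=8 load=t8/4c comp=t7/8c wait=8 total=67
k=9 load=- comp=t8/2c wait=2 total=69

end_cycle[8] = 67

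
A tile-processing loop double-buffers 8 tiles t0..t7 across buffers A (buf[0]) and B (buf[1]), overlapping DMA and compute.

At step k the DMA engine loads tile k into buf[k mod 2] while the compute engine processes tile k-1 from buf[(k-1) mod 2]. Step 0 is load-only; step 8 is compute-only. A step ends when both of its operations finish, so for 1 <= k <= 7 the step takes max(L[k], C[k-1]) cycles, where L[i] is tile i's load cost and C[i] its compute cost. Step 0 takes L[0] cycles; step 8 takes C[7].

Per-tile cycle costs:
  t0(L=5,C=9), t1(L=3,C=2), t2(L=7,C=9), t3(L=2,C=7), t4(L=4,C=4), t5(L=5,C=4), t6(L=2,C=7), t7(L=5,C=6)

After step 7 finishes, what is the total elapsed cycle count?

end_cycle[7] = 53

  0. 5=5c; end=5; A:t0 B:-
  1. max(3,9)=9c; end=14; A:t0 B:t1
  2. max(7,2)=7c; end=21; A:t2 B:t1
  3. max(2,9)=9c; end=30; A:t2 B:t3
  4. max(4,7)=7c; end=37; A:t4 B:t3
  5. max(5,4)=5c; end=42; A:t4 B:t5
  6. max(2,4)=4c; end=46; A:t6 B:t5
  7. max(5,7)=7c; end=53; A:t6 B:t7
  8. 6=6c; end=59; A:t6 B:t7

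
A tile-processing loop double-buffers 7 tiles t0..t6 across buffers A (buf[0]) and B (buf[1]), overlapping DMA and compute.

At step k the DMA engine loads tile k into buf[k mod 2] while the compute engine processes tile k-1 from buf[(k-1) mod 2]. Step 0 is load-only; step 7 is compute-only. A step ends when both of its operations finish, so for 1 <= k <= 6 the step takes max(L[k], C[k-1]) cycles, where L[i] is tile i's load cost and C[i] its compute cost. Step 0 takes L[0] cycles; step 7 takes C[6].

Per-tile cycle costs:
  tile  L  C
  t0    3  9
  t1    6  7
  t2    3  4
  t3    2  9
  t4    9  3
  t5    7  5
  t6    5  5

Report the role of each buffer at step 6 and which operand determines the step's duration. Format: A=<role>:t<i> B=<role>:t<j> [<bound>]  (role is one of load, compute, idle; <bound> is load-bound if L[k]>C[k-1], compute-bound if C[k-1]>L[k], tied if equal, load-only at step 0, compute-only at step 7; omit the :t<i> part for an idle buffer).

step 0: L[0]=3 → dur=3, Σ=3 | A=load:t0 B=idle [load-only]
step 1: L[1]=6 C[0]=9 → dur=9, Σ=12 | A=compute:t0 B=load:t1 [compute-bound]
step 2: L[2]=3 C[1]=7 → dur=7, Σ=19 | A=load:t2 B=compute:t1 [compute-bound]
step 3: L[3]=2 C[2]=4 → dur=4, Σ=23 | A=compute:t2 B=load:t3 [compute-bound]
step 4: L[4]=9 C[3]=9 → dur=9, Σ=32 | A=load:t4 B=compute:t3 [tied]
step 5: L[5]=7 C[4]=3 → dur=7, Σ=39 | A=compute:t4 B=load:t5 [load-bound]
step 6: L[6]=5 C[5]=5 → dur=5, Σ=44 | A=load:t6 B=compute:t5 [tied]
step 7: C[6]=5 → dur=5, Σ=49 | A=compute:t6 B=idle [compute-only]

step 6: A=load:t6 B=compute:t5 [tied]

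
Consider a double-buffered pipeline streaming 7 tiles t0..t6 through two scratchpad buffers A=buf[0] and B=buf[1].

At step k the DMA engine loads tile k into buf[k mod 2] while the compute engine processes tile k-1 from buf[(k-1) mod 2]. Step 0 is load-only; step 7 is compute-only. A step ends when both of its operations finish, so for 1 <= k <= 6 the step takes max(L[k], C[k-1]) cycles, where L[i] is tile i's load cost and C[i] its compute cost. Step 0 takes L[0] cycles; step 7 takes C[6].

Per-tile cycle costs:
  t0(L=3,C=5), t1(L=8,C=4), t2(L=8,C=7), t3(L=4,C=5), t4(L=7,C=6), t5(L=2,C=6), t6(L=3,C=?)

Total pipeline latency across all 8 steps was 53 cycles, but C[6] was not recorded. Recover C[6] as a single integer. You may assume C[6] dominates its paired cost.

step 0 = dur = L[0]=3 = 3
step 1 = dur = max(L[1]=8, C[0]=5) = 8
step 2 = dur = max(L[2]=8, C[1]=4) = 8
step 3 = dur = max(L[3]=4, C[2]=7) = 7
step 4 = dur = max(L[4]=7, C[3]=5) = 7
step 5 = dur = max(L[5]=2, C[4]=6) = 6
step 6 = dur = max(L[6]=3, C[5]=6) = 6
step 7 = dur = C[6]=? = C[6]  (unknown; binding)
sum of known step durations = 45
dur[7] = total - known = 53 - 45 = 8
C[6] is the binding max in step 7, so C[6] = dur[7] = 8

C[6] = 8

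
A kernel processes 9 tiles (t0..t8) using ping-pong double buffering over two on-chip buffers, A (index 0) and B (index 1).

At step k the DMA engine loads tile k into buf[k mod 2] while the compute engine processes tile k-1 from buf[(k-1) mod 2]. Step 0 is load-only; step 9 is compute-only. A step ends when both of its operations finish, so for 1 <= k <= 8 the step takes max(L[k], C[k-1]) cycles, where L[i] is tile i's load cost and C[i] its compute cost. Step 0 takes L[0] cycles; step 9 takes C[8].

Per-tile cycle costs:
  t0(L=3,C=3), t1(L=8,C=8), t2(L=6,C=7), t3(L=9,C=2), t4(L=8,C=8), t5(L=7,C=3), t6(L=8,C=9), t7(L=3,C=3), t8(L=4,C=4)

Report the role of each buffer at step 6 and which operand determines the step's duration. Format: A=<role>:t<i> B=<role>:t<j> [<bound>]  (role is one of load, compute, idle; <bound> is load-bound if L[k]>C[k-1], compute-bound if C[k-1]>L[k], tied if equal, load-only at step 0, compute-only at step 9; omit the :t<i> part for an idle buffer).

step 6: A=load:t6 B=compute:t5 [load-bound]

  0. 3=3c; end=3; A:t0 B:-
  1. max(8,3)=8c; end=11; A:t0 B:t1
  2. max(6,8)=8c; end=19; A:t2 B:t1
  3. max(9,7)=9c; end=28; A:t2 B:t3
  4. max(8,2)=8c; end=36; A:t4 B:t3
  5. max(7,8)=8c; end=44; A:t4 B:t5
  6. max(8,3)=8c; end=52; A:t6 B:t5
  7. max(3,9)=9c; end=61; A:t6 B:t7
  8. max(4,3)=4c; end=65; A:t8 B:t7
  9. 4=4c; end=69; A:t8 B:t7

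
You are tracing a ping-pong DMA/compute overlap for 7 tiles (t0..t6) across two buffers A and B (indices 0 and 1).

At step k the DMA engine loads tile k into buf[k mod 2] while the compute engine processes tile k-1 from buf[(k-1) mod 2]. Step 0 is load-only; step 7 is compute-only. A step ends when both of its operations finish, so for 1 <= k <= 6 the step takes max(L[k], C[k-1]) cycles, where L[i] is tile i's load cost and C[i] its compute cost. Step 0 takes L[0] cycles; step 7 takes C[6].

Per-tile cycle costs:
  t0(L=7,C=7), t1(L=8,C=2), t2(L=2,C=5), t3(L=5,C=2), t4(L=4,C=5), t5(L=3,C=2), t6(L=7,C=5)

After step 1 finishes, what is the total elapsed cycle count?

end_cycle[1] = 15

k=0 load=t0/7c comp=- wait=7 total=7
k=1 load=t1/8c comp=t0/7c wait=8 total=15
k=2 load=t2/2c comp=t1/2c wait=2 total=17
k=3 load=t3/5c comp=t2/5c wait=5 total=22
k=4 load=t4/4c comp=t3/2c wait=4 total=26
k=5 load=t5/3c comp=t4/5c wait=5 total=31
k=6 load=t6/7c comp=t5/2c wait=7 total=38
k=7 load=- comp=t6/5c wait=5 total=43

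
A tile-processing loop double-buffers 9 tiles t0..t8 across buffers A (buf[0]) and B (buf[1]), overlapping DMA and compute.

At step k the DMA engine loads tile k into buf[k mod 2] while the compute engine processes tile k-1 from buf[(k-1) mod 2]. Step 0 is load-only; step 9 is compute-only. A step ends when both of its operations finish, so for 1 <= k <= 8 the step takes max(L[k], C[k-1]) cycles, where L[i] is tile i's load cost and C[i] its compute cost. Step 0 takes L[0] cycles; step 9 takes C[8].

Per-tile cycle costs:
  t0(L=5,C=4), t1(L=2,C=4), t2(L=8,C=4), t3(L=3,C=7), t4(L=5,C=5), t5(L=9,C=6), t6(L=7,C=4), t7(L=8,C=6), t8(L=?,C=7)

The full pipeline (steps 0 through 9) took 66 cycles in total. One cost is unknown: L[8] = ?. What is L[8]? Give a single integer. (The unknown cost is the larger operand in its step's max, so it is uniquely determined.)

step 0: dur = L[0]=5 = 5
step 1: dur = max(L[1]=2, C[0]=4) = 4
step 2: dur = max(L[2]=8, C[1]=4) = 8
step 3: dur = max(L[3]=3, C[2]=4) = 4
step 4: dur = max(L[4]=5, C[3]=7) = 7
step 5: dur = max(L[5]=9, C[4]=5) = 9
step 6: dur = max(L[6]=7, C[5]=6) = 7
step 7: dur = max(L[7]=8, C[6]=4) = 8
step 8: dur = max(L[8]=?, C[7]=6) = L[8]  (unknown; binding)
step 9: dur = C[8]=7 = 7
sum of known step durations = 59
dur[8] = total - known = 66 - 59 = 7
L[8] is the binding max in step 8, so L[8] = dur[8] = 7

L[8] = 7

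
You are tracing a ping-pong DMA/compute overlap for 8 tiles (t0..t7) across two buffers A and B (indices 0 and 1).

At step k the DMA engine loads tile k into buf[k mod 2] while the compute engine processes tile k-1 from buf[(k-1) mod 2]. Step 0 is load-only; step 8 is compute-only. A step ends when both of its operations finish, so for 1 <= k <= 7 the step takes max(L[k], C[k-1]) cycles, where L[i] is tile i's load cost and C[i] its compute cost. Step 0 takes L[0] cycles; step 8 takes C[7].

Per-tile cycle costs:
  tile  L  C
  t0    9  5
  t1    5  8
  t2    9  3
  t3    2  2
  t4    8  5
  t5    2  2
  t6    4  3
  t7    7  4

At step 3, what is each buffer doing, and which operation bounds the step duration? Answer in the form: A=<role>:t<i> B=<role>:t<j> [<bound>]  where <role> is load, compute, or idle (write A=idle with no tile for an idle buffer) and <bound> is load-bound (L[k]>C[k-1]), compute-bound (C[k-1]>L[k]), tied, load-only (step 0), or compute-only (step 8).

step 3: A=compute:t2 B=load:t3 [compute-bound]

  0. 9=9c; end=9; A:t0 B:-
  1. max(5,5)=5c; end=14; A:t0 B:t1
  2. max(9,8)=9c; end=23; A:t2 B:t1
  3. max(2,3)=3c; end=26; A:t2 B:t3
  4. max(8,2)=8c; end=34; A:t4 B:t3
  5. max(2,5)=5c; end=39; A:t4 B:t5
  6. max(4,2)=4c; end=43; A:t6 B:t5
  7. max(7,3)=7c; end=50; A:t6 B:t7
  8. 4=4c; end=54; A:t6 B:t7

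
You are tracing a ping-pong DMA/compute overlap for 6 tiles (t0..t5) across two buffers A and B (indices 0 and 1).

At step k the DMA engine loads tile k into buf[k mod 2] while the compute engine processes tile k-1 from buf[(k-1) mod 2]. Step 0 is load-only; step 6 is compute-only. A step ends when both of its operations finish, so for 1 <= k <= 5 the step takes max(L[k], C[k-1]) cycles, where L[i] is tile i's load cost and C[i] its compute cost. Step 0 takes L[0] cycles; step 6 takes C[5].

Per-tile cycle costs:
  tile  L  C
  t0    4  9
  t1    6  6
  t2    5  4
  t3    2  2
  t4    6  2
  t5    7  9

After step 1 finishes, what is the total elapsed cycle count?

end_cycle[1] = 13

  0. 4=4c; end=4; A:t0 B:-
  1. max(6,9)=9c; end=13; A:t0 B:t1
  2. max(5,6)=6c; end=19; A:t2 B:t1
  3. max(2,4)=4c; end=23; A:t2 B:t3
  4. max(6,2)=6c; end=29; A:t4 B:t3
  5. max(7,2)=7c; end=36; A:t4 B:t5
  6. 9=9c; end=45; A:t4 B:t5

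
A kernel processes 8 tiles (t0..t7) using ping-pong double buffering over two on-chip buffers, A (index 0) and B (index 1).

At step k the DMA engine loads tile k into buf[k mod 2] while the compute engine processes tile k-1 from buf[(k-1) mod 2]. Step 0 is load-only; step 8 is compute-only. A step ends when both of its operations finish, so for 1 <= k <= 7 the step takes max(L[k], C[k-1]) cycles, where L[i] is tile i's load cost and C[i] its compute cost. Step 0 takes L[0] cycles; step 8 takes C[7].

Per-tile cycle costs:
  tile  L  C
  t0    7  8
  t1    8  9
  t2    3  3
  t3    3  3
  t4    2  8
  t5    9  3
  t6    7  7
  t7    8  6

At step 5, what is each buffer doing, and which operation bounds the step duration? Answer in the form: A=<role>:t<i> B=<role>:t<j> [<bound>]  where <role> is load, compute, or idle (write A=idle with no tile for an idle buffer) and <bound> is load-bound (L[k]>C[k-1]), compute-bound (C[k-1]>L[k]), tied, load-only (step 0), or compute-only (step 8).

k=0 load=t0/7c comp=- wait=7 total=7
k=1 load=t1/8c comp=t0/8c wait=8 total=15
k=2 load=t2/3c comp=t1/9c wait=9 total=24
k=3 load=t3/3c comp=t2/3c wait=3 total=27
k=4 load=t4/2c comp=t3/3c wait=3 total=30
k=5 load=t5/9c comp=t4/8c wait=9 total=39
k=6 load=t6/7c comp=t5/3c wait=7 total=46
k=7 load=t7/8c comp=t6/7c wait=8 total=54
k=8 load=- comp=t7/6c wait=6 total=60

step 5: A=compute:t4 B=load:t5 [load-bound]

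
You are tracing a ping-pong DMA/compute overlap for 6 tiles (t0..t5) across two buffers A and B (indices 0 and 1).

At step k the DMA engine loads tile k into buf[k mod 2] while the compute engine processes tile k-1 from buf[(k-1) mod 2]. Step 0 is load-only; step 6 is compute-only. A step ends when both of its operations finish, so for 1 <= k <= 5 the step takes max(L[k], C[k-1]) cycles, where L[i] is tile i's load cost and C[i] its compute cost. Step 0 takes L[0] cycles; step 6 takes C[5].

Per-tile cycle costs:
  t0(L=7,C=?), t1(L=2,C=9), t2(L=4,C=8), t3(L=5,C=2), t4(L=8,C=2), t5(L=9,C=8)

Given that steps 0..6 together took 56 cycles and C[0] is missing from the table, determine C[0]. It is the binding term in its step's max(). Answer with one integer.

C[0] = 7

step 0 → dur = L[0]=7 = 7
step 1 → dur = max(L[1]=2, C[0]=?) = C[0]  (unknown; binding)
step 2 → dur = max(L[2]=4, C[1]=9) = 9
step 3 → dur = max(L[3]=5, C[2]=8) = 8
step 4 → dur = max(L[4]=8, C[3]=2) = 8
step 5 → dur = max(L[5]=9, C[4]=2) = 9
step 6 → dur = C[5]=8 = 8
sum of known step durations = 49
dur[1] = total - known = 56 - 49 = 7
C[0] is the binding max in step 1, so C[0] = dur[1] = 7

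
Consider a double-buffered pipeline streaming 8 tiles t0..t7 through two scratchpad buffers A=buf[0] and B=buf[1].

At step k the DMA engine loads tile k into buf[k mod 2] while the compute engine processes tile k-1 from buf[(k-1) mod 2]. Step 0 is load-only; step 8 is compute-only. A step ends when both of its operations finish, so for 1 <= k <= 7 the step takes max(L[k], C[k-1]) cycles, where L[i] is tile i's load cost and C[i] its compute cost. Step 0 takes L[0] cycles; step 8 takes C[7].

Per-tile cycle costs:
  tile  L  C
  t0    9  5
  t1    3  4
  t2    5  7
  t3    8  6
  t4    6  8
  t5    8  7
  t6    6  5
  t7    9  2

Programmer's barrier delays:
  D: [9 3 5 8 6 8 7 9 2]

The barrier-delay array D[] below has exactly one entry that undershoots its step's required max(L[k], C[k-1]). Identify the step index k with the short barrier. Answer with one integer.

k=0 barrier L[0]=9→9c, D[0]=9 ok
k=1 barrier max(L[1]=3,C[0]=5)→5c, D[1]=3 SHORT
k=2 barrier max(L[2]=5,C[1]=4)→5c, D[2]=5 ok
k=3 barrier max(L[3]=8,C[2]=7)→8c, D[3]=8 ok
k=4 barrier max(L[4]=6,C[3]=6)→6c, D[4]=6 ok
k=5 barrier max(L[5]=8,C[4]=8)→8c, D[5]=8 ok
k=6 barrier max(L[6]=6,C[5]=7)→7c, D[6]=7 ok
k=7 barrier max(L[7]=9,C[6]=5)→9c, D[7]=9 ok
k=8 barrier C[7]=2→2c, D[8]=2 ok

hazard at step 1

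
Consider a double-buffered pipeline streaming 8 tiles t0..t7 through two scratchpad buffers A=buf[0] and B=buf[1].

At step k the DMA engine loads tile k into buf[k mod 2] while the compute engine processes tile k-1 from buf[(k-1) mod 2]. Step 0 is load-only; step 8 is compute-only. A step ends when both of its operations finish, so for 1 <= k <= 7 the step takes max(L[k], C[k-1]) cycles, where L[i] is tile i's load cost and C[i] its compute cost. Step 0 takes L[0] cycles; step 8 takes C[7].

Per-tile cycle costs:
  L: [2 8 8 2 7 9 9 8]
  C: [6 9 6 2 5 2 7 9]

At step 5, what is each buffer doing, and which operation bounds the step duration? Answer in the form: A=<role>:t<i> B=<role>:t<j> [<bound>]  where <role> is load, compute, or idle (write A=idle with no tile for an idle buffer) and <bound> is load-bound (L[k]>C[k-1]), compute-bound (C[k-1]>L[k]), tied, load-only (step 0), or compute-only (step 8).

step 5: A=compute:t4 B=load:t5 [load-bound]

k=0 load=t0/2c comp=- wait=2 total=2
k=1 load=t1/8c comp=t0/6c wait=8 total=10
k=2 load=t2/8c comp=t1/9c wait=9 total=19
k=3 load=t3/2c comp=t2/6c wait=6 total=25
k=4 load=t4/7c comp=t3/2c wait=7 total=32
k=5 load=t5/9c comp=t4/5c wait=9 total=41
k=6 load=t6/9c comp=t5/2c wait=9 total=50
k=7 load=t7/8c comp=t6/7c wait=8 total=58
k=8 load=- comp=t7/9c wait=9 total=67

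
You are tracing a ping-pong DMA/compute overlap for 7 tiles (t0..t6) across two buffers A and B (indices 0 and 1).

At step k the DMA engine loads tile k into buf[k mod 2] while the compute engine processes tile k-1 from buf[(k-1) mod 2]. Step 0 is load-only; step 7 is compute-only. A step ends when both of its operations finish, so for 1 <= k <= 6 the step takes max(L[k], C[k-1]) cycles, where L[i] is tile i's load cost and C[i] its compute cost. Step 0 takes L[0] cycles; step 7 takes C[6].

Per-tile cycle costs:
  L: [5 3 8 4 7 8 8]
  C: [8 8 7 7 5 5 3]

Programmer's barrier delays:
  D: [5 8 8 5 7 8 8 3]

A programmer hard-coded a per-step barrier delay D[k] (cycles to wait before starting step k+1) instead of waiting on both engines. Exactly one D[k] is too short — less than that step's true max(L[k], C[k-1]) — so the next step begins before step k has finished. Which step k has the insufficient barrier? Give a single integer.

step 0: need L[0]=5 = 5; D[0]=5 ok
step 1: need max(L[1]=3,C[0]=8) = 8; D[1]=8 ok
step 2: need max(L[2]=8,C[1]=8) = 8; D[2]=8 ok
step 3: need max(L[3]=4,C[2]=7) = 7; D[3]=5 SHORT
step 4: need max(L[4]=7,C[3]=7) = 7; D[4]=7 ok
step 5: need max(L[5]=8,C[4]=5) = 8; D[5]=8 ok
step 6: need max(L[6]=8,C[5]=5) = 8; D[6]=8 ok
step 7: need C[6]=3 = 3; D[7]=3 ok

hazard at step 3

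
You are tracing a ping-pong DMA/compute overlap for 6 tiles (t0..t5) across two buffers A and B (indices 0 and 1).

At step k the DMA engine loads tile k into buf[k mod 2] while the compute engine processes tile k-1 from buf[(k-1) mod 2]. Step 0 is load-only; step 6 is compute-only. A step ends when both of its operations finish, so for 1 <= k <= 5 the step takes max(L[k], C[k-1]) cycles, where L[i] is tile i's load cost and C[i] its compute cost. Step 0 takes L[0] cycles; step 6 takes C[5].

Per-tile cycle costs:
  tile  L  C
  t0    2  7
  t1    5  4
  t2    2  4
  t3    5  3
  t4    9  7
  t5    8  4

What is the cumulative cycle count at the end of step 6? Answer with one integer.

end_cycle[6] = 39

  0. 2=2c; end=2; A:t0 B:-
  1. max(5,7)=7c; end=9; A:t0 B:t1
  2. max(2,4)=4c; end=13; A:t2 B:t1
  3. max(5,4)=5c; end=18; A:t2 B:t3
  4. max(9,3)=9c; end=27; A:t4 B:t3
  5. max(8,7)=8c; end=35; A:t4 B:t5
  6. 4=4c; end=39; A:t4 B:t5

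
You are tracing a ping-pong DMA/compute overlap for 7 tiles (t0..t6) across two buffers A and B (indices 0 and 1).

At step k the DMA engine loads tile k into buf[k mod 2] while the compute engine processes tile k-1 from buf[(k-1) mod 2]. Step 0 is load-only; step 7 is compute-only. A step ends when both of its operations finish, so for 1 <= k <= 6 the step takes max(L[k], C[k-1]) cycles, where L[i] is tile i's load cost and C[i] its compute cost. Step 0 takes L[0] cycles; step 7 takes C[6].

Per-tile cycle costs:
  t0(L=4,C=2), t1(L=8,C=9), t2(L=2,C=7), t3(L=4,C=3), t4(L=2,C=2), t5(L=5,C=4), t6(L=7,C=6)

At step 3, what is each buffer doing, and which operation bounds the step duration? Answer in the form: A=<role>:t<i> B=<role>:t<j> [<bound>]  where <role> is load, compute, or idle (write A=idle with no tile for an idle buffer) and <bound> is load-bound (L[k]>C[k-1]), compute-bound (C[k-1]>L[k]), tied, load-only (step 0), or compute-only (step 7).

step 0: L[0]=4 → dur=4, Σ=4 | A=load:t0 B=idle [load-only]
step 1: L[1]=8 C[0]=2 → dur=8, Σ=12 | A=compute:t0 B=load:t1 [load-bound]
step 2: L[2]=2 C[1]=9 → dur=9, Σ=21 | A=load:t2 B=compute:t1 [compute-bound]
step 3: L[3]=4 C[2]=7 → dur=7, Σ=28 | A=compute:t2 B=load:t3 [compute-bound]
step 4: L[4]=2 C[3]=3 → dur=3, Σ=31 | A=load:t4 B=compute:t3 [compute-bound]
step 5: L[5]=5 C[4]=2 → dur=5, Σ=36 | A=compute:t4 B=load:t5 [load-bound]
step 6: L[6]=7 C[5]=4 → dur=7, Σ=43 | A=load:t6 B=compute:t5 [load-bound]
step 7: C[6]=6 → dur=6, Σ=49 | A=compute:t6 B=idle [compute-only]

step 3: A=compute:t2 B=load:t3 [compute-bound]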